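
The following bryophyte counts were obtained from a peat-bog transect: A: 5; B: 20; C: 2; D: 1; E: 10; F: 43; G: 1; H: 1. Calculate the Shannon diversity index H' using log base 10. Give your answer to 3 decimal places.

Total N = 5+20+2+1+10+43+1+1 = 83, so the proportions are 0.06024, 0.24096, 0.0241, 0.01205, 0.12048, 0.51807, 0.01205, 0.01205 (working shown to 5 dp, full precision carried).
Each pᵢ log₁₀ pᵢ term: 0.06024×(-1.22011)=-0.07350, 0.24096×(-0.61805)=-0.14893, 0.0241×(-1.61805)=-0.03899, 0.01205×(-1.91908)=-0.02312, 0.12048×(-0.91908)=-0.11073, 0.51807×(-0.28561)=-0.14797, 0.01205×(-1.91908)=-0.02312, 0.01205×(-1.91908)=-0.02312.
Sum = -0.58948, so H' = 0.589.

0.589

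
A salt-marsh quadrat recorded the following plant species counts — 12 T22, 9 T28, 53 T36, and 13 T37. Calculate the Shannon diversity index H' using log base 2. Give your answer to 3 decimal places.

Total N = 12+9+53+13 = 87, so the proportions are 0.13793, 0.10345, 0.6092, 0.14943 (working shown to 5 dp, full precision carried).
Each pᵢ log₂ pᵢ term: 0.13793×(-2.85798)=-0.39420, 0.10345×(-3.27302)=-0.33859, 0.6092×(-0.71502)=-0.43559, 0.14943×(-2.74250)=-0.40980.
Sum = -1.57818, so H' = 1.578.

1.578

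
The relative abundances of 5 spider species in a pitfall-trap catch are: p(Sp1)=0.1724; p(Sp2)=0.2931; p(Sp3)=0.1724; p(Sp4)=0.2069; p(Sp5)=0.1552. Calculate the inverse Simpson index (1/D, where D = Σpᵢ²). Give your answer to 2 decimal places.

D = 0.1724² + 0.2931² + 0.1724² + 0.2069² + 0.1552² = 0.029722 + 0.085908 + 0.029722 + 0.042808 + 0.024087 = 0.212246 (working shown to 6 dp, full precision carried).
So 1/D = 4.7115, i.e. 4.71 to 2 decimal places.

4.71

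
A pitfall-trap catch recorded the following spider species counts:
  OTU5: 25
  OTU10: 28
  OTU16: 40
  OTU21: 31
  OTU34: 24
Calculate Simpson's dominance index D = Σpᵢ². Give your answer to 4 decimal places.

0.2075

Total N = 25+28+40+31+24 = 148, so the proportions are 0.168919, 0.189189, 0.27027, 0.209459, 0.162162 (working shown to 6 dp, full precision carried).
D = 0.168919² + 0.189189² + 0.27027² + 0.209459² + 0.162162² = 0.028534 + 0.035793 + 0.073046 + 0.043873 + 0.026297 = 0.207542.
To 4 decimal places, D = 0.2075.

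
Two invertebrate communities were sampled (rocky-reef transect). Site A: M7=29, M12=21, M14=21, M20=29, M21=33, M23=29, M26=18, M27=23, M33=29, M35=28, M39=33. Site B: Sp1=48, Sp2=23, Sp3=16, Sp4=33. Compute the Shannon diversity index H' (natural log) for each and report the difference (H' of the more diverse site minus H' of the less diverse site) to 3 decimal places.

Site A: N=293, proportions 0.09897611, 0.07167235, 0.07167235, 0.09897611, 0.11262799, 0.09897611, 0.06143345, 0.07849829, 0.09897611, 0.09556314, 0.11262799, giving H' = 2.38088748 (working shown to 8 dp, full precision carried).
Site B: N=120, proportions 0.4, 0.19166667, 0.13333333, 0.275, giving H' = 1.30682354.
Difference = |2.38088748 − 1.30682354| = 1.07406394, i.e. 1.074 to 3 decimal places.

1.074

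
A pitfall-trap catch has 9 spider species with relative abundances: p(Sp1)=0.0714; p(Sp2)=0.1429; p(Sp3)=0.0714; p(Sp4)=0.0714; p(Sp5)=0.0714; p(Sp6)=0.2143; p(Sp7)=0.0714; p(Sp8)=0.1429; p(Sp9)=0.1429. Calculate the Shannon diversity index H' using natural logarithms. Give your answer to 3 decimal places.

Each pᵢ ln pᵢ term (working shown to 5 dp, full precision carried): 0.0714×(-2.63946)=-0.18846, 0.1429×(-1.94561)=-0.27803, 0.0714×(-2.63946)=-0.18846, 0.0714×(-2.63946)=-0.18846, 0.0714×(-2.63946)=-0.18846, 0.2143×(-1.54038)=-0.33010, 0.0714×(-2.63946)=-0.18846, 0.1429×(-1.94561)=-0.27803, 0.1429×(-1.94561)=-0.27803.
Sum = -2.10647, so H' = 2.106.

2.106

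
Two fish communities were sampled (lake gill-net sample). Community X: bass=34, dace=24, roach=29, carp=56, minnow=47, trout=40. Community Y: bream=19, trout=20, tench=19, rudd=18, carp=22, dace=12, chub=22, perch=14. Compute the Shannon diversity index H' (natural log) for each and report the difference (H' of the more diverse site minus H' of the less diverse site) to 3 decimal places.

0.309

Community X: N=230, proportions 0.14783, 0.10435, 0.12609, 0.24348, 0.20435, 0.17391, giving H' = 1.75220 (working shown to 5 dp, full precision carried).
Community Y: N=146, proportions 0.13014, 0.13699, 0.13014, 0.12329, 0.15068, 0.08219, 0.15068, 0.09589, giving H' = 2.06168.
Difference = |1.75220 − 2.06168| = 0.30948, i.e. 0.309 to 3 decimal places.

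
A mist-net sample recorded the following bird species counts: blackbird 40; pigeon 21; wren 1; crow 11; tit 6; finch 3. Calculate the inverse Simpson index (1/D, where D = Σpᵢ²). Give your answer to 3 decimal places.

3.045

Total N = 40+21+1+11+6+3 = 82, so the proportions are 0.487805, 0.256098, 0.012195, 0.134146, 0.073171, 0.036585 (working shown to 6 dp, full precision carried).
D = 0.487805² + 0.256098² + 0.012195² + 0.134146² + 0.073171² + 0.036585² = 0.237954 + 0.065586 + 0.000149 + 0.017995 + 0.005354 + 0.001338 = 0.328376.
So 1/D = 3.04529, i.e. 3.045 to 3 decimal places.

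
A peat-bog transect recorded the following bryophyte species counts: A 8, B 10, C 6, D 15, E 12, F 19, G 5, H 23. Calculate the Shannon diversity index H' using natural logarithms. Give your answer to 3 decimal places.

1.963

Total N = 8+10+6+15+12+19+5+23 = 98, so the proportions are 0.08163, 0.10204, 0.06122, 0.15306, 0.12245, 0.19388, 0.05102, 0.23469 (working shown to 5 dp, full precision carried).
Each pᵢ ln pᵢ term: 0.08163×(-2.50553)=-0.20453, 0.10204×(-2.28238)=-0.23290, 0.06122×(-2.79321)=-0.17101, 0.15306×(-1.87692)=-0.28728, 0.12245×(-2.10006)=-0.25715, 0.19388×(-1.64053)=-0.31806, 0.05102×(-2.97553)=-0.15181, 0.23469×(-1.44947)=-0.34018.
Sum = -1.96293, so H' = 1.963.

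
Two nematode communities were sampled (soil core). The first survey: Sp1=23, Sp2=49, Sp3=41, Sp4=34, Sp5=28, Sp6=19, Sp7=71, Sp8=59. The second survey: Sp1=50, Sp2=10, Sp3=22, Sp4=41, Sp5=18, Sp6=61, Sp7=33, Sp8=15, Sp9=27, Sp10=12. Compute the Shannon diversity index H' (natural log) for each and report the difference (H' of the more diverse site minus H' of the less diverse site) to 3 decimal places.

0.157

The first survey: N=324, proportions 0.07099, 0.15123, 0.12654, 0.10494, 0.08642, 0.05864, 0.21914, 0.1821, giving H' = 1.99235 (working shown to 5 dp, full precision carried).
The second survey: N=289, proportions 0.17301, 0.0346, 0.07612, 0.14187, 0.06228, 0.21107, 0.11419, 0.0519, 0.09343, 0.04152, giving H' = 2.14917.
Difference = |1.99235 − 2.14917| = 0.15682, i.e. 0.157 to 3 decimal places.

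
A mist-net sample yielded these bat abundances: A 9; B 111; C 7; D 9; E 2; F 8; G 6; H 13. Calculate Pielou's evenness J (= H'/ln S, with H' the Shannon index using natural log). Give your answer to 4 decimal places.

Total N = 9+111+7+9+2+8+6+13 = 165, so the proportions are 0.054545, 0.672727, 0.042424, 0.054545, 0.012121, 0.048485, 0.036364, 0.078788 (working shown to 6 dp, full precision carried).
H' = −Σ pᵢ ln pᵢ = −((-0.158658) + (-0.266679) + (-0.134062) + (-0.158658) + (-0.053488) + (-0.146740) + (-0.120516) + (-0.200200)) = 1.239000.
With S = 8 species, ln S = 2.079442, so J = 1.239000/2.079442 = 0.595833, i.e. 0.5958 to 4 decimal places.

0.5958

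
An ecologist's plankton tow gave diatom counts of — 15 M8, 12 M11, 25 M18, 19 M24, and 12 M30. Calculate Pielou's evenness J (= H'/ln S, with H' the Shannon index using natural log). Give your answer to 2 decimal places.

Total N = 15+12+25+19+12 = 83, so the proportions are 0.1807, 0.1446, 0.3012, 0.2289, 0.1446 (working shown to 4 dp, full precision carried).
H' = −Σ pᵢ ln pᵢ = −((-0.3092) + (-0.2796) + (-0.3614) + (-0.3375) + (-0.2796)) = 1.5673.
With S = 5 species, ln S = 1.6094, so J = 1.5673/1.6094 = 0.9738, i.e. 0.97 to 2 decimal places.

0.97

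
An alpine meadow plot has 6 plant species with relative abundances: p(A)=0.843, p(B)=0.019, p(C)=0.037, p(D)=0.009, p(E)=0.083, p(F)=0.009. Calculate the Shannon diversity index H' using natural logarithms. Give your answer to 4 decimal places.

0.6326

Each pᵢ ln pᵢ term (working shown to 6 dp, full precision carried): 0.843×(-0.170788)=-0.143975, 0.019×(-3.963316)=-0.075303, 0.037×(-3.296837)=-0.121983, 0.009×(-4.710531)=-0.042395, 0.083×(-2.488915)=-0.206580, 0.009×(-4.710531)=-0.042395.
Sum = -0.632630, so H' = 0.6326.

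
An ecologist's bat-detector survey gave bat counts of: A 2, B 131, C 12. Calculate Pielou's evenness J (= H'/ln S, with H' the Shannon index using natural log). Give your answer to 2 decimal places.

Total N = 2+131+12 = 145, so the proportions are 0.01379, 0.90345, 0.08276 (working shown to 5 dp, full precision carried).
H' = −Σ pᵢ ln pᵢ = −((-0.05908) + (-0.09173) + (-0.20622)) = 0.35704.
With S = 3 species, ln S = 1.09861, so J = 0.35704/1.09861 = 0.32499, i.e. 0.32 to 2 decimal places.

0.32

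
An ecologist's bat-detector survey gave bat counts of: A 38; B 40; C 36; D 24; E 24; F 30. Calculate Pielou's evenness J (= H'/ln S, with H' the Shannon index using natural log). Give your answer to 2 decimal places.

0.99

Total N = 38+40+36+24+24+30 = 192, so the proportions are 0.1979, 0.2083, 0.1875, 0.125, 0.125, 0.1562 (working shown to 4 dp, full precision carried).
H' = −Σ pᵢ ln pᵢ = −((-0.3206) + (-0.3268) + (-0.3139) + (-0.2599) + (-0.2599) + (-0.2900)) = 1.7712.
With S = 6 species, ln S = 1.7918, so J = 1.7712/1.7918 = 0.9885, i.e. 0.99 to 2 decimal places.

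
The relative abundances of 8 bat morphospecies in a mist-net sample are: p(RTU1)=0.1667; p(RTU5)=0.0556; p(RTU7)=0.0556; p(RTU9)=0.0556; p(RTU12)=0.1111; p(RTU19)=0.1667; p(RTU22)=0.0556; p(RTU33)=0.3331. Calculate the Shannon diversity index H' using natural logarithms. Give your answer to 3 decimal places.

Each pᵢ ln pᵢ term (working shown to 5 dp, full precision carried): 0.1667×(-1.79156)=-0.29865, 0.0556×(-2.88957)=-0.16066, 0.0556×(-2.88957)=-0.16066, 0.0556×(-2.88957)=-0.16066, 0.1111×(-2.19732)=-0.24412, 0.1667×(-1.79156)=-0.29865, 0.0556×(-2.88957)=-0.16066, 0.3331×(-1.09931)=-0.36618.
Sum = -1.85025, so H' = 1.850.

1.850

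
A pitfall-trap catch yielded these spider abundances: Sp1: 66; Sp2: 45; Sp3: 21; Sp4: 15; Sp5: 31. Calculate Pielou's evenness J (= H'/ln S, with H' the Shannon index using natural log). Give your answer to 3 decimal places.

Total N = 66+45+21+15+31 = 178, so the proportions are 0.37079, 0.25281, 0.11798, 0.08427, 0.17416 (working shown to 5 dp, full precision carried).
H' = −Σ pᵢ ln pᵢ = −((-0.36787) + (-0.34764) + (-0.25215) + (-0.20846) + (-0.30439)) = 1.48051.
With S = 5 species, ln S = 1.60944, so J = 1.48051/1.60944 = 0.91989, i.e. 0.920 to 3 decimal places.

0.920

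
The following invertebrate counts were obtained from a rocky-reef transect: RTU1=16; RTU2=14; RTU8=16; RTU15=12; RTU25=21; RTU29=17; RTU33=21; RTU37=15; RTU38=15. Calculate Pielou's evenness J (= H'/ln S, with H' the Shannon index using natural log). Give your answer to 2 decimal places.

0.99

Total N = 16+14+16+12+21+17+21+15+15 = 147, so the proportions are 0.1088, 0.0952, 0.1088, 0.0816, 0.1429, 0.1156, 0.1429, 0.102, 0.102 (working shown to 4 dp, full precision carried).
H' = −Σ pᵢ ln pᵢ = −((-0.2414) + (-0.2239) + (-0.2414) + (-0.2045) + (-0.2780) + (-0.2495) + (-0.2780) + (-0.2329) + (-0.2329)) = 2.1825.
With S = 9 species, ln S = 2.1972, so J = 2.1825/2.1972 = 0.9933, i.e. 0.99 to 2 decimal places.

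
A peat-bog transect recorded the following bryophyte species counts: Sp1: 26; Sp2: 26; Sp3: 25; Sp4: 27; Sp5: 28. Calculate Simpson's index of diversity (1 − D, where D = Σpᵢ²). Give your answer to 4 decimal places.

0.7997

Total N = 26+26+25+27+28 = 132, so the proportions are 0.19697, 0.19697, 0.189394, 0.204545, 0.212121 (working shown to 6 dp, full precision carried).
D = 0.19697² + 0.19697² + 0.189394² + 0.204545² + 0.212121² = 0.038797 + 0.038797 + 0.035870 + 0.041839 + 0.044995 = 0.200298.
So 1 − D = 0.799702, i.e. 0.7997 to 4 decimal places.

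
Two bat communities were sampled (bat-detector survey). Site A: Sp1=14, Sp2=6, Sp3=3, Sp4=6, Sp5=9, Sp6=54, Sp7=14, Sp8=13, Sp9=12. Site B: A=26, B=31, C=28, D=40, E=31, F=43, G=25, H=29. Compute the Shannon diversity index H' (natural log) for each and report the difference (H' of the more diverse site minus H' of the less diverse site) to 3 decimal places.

Site A: N=131, proportions 0.10687, 0.0458, 0.0229, 0.0458, 0.0687, 0.41221, 0.10687, 0.09924, 0.0916, giving H' = 1.84440 (working shown to 5 dp, full precision carried).
Site B: N=253, proportions 0.10277, 0.12253, 0.11067, 0.1581, 0.12253, 0.16996, 0.09881, 0.11462, giving H' = 2.06173.
Difference = |1.84440 − 2.06173| = 0.21733, i.e. 0.217 to 3 decimal places.

0.217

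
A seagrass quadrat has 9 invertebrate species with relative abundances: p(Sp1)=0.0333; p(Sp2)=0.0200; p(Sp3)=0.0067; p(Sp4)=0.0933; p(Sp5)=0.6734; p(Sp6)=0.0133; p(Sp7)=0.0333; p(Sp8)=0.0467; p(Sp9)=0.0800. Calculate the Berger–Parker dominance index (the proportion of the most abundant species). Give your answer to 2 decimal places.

The largest proportion is 0.6734, i.e. d = 0.67 to 2 decimal places.

0.67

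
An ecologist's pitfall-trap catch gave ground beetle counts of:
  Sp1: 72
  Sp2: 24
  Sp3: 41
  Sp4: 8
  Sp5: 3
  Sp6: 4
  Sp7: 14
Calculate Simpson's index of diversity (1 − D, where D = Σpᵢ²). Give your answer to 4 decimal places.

Total N = 72+24+41+8+3+4+14 = 166, so the proportions are 0.433735, 0.144578, 0.246988, 0.048193, 0.018072, 0.024096, 0.084337 (working shown to 6 dp, full precision carried).
D = 0.433735² + 0.144578² + 0.246988² + 0.048193² + 0.018072² + 0.024096² + 0.084337² = 0.188126 + 0.020903 + 0.061003 + 0.002323 + 0.000327 + 0.000581 + 0.007113 = 0.280375.
So 1 − D = 0.719625, i.e. 0.7196 to 4 decimal places.

0.7196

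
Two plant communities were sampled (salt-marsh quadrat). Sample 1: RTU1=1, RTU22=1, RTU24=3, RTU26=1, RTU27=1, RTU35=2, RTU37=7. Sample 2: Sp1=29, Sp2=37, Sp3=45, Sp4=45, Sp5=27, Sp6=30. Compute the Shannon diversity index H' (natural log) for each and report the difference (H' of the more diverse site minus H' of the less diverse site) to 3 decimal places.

Sample 1: N=16, proportions 0.0625, 0.0625, 0.1875, 0.0625, 0.0625, 0.125, 0.4375, giving H' = 1.62862 (working shown to 5 dp, full precision carried).
Sample 2: N=213, proportions 0.13615, 0.17371, 0.21127, 0.21127, 0.12676, 0.14085, giving H' = 1.77031.
Difference = |1.62862 − 1.77031| = 0.14169, i.e. 0.142 to 3 decimal places.

0.142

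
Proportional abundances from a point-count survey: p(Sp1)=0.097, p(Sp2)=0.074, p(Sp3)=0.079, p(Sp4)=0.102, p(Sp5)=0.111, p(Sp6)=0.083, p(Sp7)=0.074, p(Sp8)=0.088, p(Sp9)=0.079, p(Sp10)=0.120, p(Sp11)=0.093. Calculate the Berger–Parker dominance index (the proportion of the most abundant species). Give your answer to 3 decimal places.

The largest proportion is 0.12, i.e. d = 0.120 to 3 decimal places.

0.120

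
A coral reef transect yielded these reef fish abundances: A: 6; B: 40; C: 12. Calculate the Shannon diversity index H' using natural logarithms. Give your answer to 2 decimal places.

Total N = 6+40+12 = 58, so the proportions are 0.1034, 0.6897, 0.2069 (working shown to 4 dp, full precision carried).
Each pᵢ ln pᵢ term: 0.1034×(-2.2687)=-0.2347, 0.6897×(-0.3716)=-0.2563, 0.2069×(-1.5755)=-0.3260.
Sum = -0.8169, so H' = 0.82.

0.82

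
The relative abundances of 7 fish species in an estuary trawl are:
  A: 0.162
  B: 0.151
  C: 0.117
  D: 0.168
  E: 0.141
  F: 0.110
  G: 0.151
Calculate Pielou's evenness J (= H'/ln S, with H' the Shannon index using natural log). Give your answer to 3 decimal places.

0.995

H' = −Σ pᵢ ln pᵢ = −((-0.29487) + (-0.28546) + (-0.25103) + (-0.29968) + (-0.27622) + (-0.24280) + (-0.28546)) = 1.93552 (working shown to 5 dp, full precision carried).
With S = 7 species, ln S = 1.94591, so J = 1.93552/1.94591 = 0.99466, i.e. 0.995 to 3 decimal places.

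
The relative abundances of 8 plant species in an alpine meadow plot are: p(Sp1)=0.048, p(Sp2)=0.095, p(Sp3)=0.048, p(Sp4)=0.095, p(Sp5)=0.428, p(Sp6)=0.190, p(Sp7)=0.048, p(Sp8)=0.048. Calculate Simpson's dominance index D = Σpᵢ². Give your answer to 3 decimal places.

D = 0.048² + 0.095² + 0.048² + 0.095² + 0.428² + 0.19² + 0.048² + 0.048² = 0.00230 + 0.00903 + 0.00230 + 0.00903 + 0.18318 + 0.03610 + 0.00230 + 0.00230 = 0.24655 (working shown to 5 dp, full precision carried).
To 3 decimal places, D = 0.247.

0.247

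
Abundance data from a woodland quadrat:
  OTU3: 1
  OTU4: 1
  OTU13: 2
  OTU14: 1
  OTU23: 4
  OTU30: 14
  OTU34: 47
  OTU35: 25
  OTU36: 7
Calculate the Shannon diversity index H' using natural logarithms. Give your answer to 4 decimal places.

Total N = 1+1+2+1+4+14+47+25+7 = 102, so the proportions are 0.009804, 0.009804, 0.019608, 0.009804, 0.039216, 0.137255, 0.460784, 0.245098, 0.068627 (working shown to 6 dp, full precision carried).
Each pᵢ ln pᵢ term: 0.009804×(-4.624973)=-0.045343, 0.009804×(-4.624973)=-0.045343, 0.019608×(-3.931826)=-0.077095, 0.009804×(-4.624973)=-0.045343, 0.039216×(-3.238678)=-0.127007, 0.137255×(-1.985915)=-0.272577, 0.460784×(-0.774825)=-0.357027, 0.245098×(-1.406097)=-0.344632, 0.068627×(-2.679063)=-0.183857.
Sum = -1.498223, so H' = 1.4982.

1.4982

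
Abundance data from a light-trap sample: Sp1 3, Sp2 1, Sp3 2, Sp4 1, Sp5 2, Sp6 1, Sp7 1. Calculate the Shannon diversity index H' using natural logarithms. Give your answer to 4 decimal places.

Total N = 3+1+2+1+2+1+1 = 11, so the proportions are 0.272727, 0.090909, 0.181818, 0.090909, 0.181818, 0.090909, 0.090909 (working shown to 6 dp, full precision carried).
Each pᵢ ln pᵢ term: 0.272727×(-1.299283)=-0.354350, 0.090909×(-2.397895)=-0.217990, 0.181818×(-1.704748)=-0.309954, 0.090909×(-2.397895)=-0.217990, 0.181818×(-1.704748)=-0.309954, 0.090909×(-2.397895)=-0.217990, 0.090909×(-2.397895)=-0.217990.
Sum = -1.846220, so H' = 1.8462.

1.8462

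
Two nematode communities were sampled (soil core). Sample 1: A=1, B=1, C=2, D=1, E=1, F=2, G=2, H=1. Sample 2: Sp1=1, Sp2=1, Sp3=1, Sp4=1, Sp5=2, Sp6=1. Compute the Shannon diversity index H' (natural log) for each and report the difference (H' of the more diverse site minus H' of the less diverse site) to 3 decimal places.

0.272

Sample 1: N=11, proportions 0.090909, 0.090909, 0.181818, 0.090909, 0.090909, 0.181818, 0.181818, 0.090909, giving H' = 2.019815 (working shown to 6 dp, full precision carried).
Sample 2: N=7, proportions 0.142857, 0.142857, 0.142857, 0.142857, 0.285714, 0.142857, giving H' = 1.747868.
Difference = |2.019815 − 1.747868| = 0.271947, i.e. 0.272 to 3 decimal places.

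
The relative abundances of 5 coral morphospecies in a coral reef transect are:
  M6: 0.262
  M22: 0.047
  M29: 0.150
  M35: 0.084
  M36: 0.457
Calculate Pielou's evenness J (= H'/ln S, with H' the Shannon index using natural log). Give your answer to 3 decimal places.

H' = −Σ pᵢ ln pᵢ = −((-0.35093) + (-0.14371) + (-0.28457) + (-0.20806) + (-0.35786)) = 1.34513 (working shown to 5 dp, full precision carried).
With S = 5 species, ln S = 1.60944, so J = 1.34513/1.60944 = 0.83577, i.e. 0.836 to 3 decimal places.

0.836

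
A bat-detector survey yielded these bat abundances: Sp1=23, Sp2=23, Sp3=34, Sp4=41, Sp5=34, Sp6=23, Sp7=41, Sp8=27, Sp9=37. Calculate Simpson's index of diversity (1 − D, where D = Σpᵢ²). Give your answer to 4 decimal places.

0.8831

Total N = 23+23+34+41+34+23+41+27+37 = 283, so the proportions are 0.081272, 0.081272, 0.120141, 0.144876, 0.120141, 0.081272, 0.144876, 0.095406, 0.130742 (working shown to 6 dp, full precision carried).
D = 0.081272² + 0.081272² + 0.120141² + 0.144876² + 0.120141² + 0.081272² + 0.144876² + 0.095406² + 0.130742² = 0.006605 + 0.006605 + 0.014434 + 0.020989 + 0.014434 + 0.006605 + 0.020989 + 0.009102 + 0.017093 = 0.116857.
So 1 − D = 0.883143, i.e. 0.8831 to 4 decimal places.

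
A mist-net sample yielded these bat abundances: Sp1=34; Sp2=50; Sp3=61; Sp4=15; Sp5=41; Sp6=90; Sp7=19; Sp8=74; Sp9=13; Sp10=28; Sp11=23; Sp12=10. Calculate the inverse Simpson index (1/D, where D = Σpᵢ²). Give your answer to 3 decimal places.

Total N = 34+50+61+15+41+90+19+74+13+28+23+10 = 458, so the proportions are 0.0742358, 0.1091703, 0.1331878, 0.0327511, 0.0895197, 0.1965066, 0.0414847, 0.1615721, 0.0283843, 0.0611354, 0.0502183, 0.0218341 (working shown to 7 dp, full precision carried).
D = 0.0742358² + 0.1091703² + 0.1331878² + 0.0327511² + 0.0895197² + 0.1965066² + 0.0414847² + 0.1615721² + 0.0283843² + 0.0611354² + 0.0502183² + 0.0218341² = 0.0055110 + 0.0119182 + 0.0177390 + 0.0010726 + 0.0080138 + 0.0386148 + 0.0017210 + 0.0261055 + 0.0008057 + 0.0037375 + 0.0025219 + 0.0004767 = 0.1182376.
So 1/D = 8.45754, i.e. 8.458 to 3 decimal places.

8.458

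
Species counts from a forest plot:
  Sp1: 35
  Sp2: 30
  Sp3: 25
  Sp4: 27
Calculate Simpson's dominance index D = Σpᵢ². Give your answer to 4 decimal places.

Total N = 35+30+25+27 = 117, so the proportions are 0.299145, 0.25641, 0.213675, 0.230769 (working shown to 6 dp, full precision carried).
D = 0.299145² + 0.25641² + 0.213675² + 0.230769² = 0.089488 + 0.065746 + 0.045657 + 0.053254 = 0.254146.
To 4 decimal places, D = 0.2541.

0.2541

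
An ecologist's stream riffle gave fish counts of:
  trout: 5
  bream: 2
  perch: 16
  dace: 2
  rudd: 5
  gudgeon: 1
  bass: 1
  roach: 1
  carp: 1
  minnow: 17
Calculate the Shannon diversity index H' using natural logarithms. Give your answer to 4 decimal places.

1.7476

Total N = 5+2+16+2+5+1+1+1+1+17 = 51, so the proportions are 0.0980392, 0.0392157, 0.3137255, 0.0392157, 0.0980392, 0.0196078, 0.0196078, 0.0196078, 0.0196078, 0.3333333 (working shown to 7 dp, full precision carried).
Each pᵢ ln pᵢ term: 0.0980392×(-2.3223877)=-0.2276851, 0.0392157×(-3.2386785)=-0.1270070, 0.3137255×(-1.1592369)=-0.3636822, 0.0392157×(-3.2386785)=-0.1270070, 0.0980392×(-2.3223877)=-0.2276851, 0.0196078×(-3.9318256)=-0.0770946, 0.0196078×(-3.9318256)=-0.0770946, 0.0196078×(-3.9318256)=-0.0770946, 0.0196078×(-3.9318256)=-0.0770946, 0.3333333×(-1.0986123)=-0.3662041.
Sum = -1.7476489, so H' = 1.7476.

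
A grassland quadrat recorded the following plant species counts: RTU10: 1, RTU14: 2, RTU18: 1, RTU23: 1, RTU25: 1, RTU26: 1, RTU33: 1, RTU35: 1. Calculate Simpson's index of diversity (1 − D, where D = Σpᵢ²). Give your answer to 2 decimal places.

Total N = 1+2+1+1+1+1+1+1 = 9, so the proportions are 0.1111, 0.2222, 0.1111, 0.1111, 0.1111, 0.1111, 0.1111, 0.1111 (working shown to 4 dp, full precision carried).
D = 0.1111² + 0.2222² + 0.1111² + 0.1111² + 0.1111² + 0.1111² + 0.1111² + 0.1111² = 0.0123 + 0.0494 + 0.0123 + 0.0123 + 0.0123 + 0.0123 + 0.0123 + 0.0123 = 0.1358.
So 1 − D = 0.8642, i.e. 0.86 to 2 decimal places.

0.86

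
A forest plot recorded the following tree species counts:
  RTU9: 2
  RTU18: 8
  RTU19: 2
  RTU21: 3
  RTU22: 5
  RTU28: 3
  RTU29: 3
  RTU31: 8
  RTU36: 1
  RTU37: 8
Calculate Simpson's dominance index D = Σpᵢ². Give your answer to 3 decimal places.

Total N = 2+8+2+3+5+3+3+8+1+8 = 43, so the proportions are 0.04651, 0.18605, 0.04651, 0.06977, 0.11628, 0.06977, 0.06977, 0.18605, 0.02326, 0.18605 (working shown to 5 dp, full precision carried).
D = 0.04651² + 0.18605² + 0.04651² + 0.06977² + 0.11628² + 0.06977² + 0.06977² + 0.18605² + 0.02326² + 0.18605² = 0.00216 + 0.03461 + 0.00216 + 0.00487 + 0.01352 + 0.00487 + 0.00487 + 0.03461 + 0.00054 + 0.03461 = 0.13683.
To 3 decimal places, D = 0.137.

0.137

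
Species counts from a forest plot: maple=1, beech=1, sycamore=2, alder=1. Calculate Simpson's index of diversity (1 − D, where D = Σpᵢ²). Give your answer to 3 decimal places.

0.720

Total N = 1+1+2+1 = 5, so the proportions are 0.2, 0.2, 0.4, 0.2 (working shown to 5 dp, full precision carried).
D = 0.2² + 0.2² + 0.4² + 0.2² = 0.04000 + 0.04000 + 0.16000 + 0.04000 = 0.28000.
So 1 − D = 0.72000, i.e. 0.720 to 3 decimal places.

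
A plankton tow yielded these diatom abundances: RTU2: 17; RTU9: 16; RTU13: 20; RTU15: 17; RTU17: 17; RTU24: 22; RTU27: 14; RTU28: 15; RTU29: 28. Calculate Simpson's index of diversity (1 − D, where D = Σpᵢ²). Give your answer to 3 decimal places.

Total N = 17+16+20+17+17+22+14+15+28 = 166, so the proportions are 0.10241, 0.09639, 0.12048, 0.10241, 0.10241, 0.13253, 0.08434, 0.09036, 0.16867 (working shown to 5 dp, full precision carried).
D = 0.10241² + 0.09639² + 0.12048² + 0.10241² + 0.10241² + 0.13253² + 0.08434² + 0.09036² + 0.16867² = 0.01049 + 0.00929 + 0.01452 + 0.01049 + 0.01049 + 0.01756 + 0.00711 + 0.00817 + 0.02845 = 0.11656.
So 1 − D = 0.88344, i.e. 0.883 to 3 decimal places.

0.883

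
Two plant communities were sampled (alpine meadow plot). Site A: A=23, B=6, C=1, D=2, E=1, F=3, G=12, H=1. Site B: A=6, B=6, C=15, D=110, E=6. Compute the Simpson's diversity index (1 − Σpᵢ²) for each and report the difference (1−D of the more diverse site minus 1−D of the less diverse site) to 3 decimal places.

Site A: N=49, proportions 0.46939, 0.12245, 0.02041, 0.04082, 0.02041, 0.06122, 0.2449, 0.02041, giving 1−D = 0.69804 (working shown to 5 dp, full precision carried).
Site B: N=143, proportions 0.04196, 0.04196, 0.1049, 0.76923, 0.04196, giving 1−D = 0.39200.
Difference = |0.69804 − 0.39200| = 0.30604, i.e. 0.306 to 3 decimal places.

0.306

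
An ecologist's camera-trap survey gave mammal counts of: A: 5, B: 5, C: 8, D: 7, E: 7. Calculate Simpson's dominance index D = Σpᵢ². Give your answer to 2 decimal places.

Total N = 5+5+8+7+7 = 32, so the proportions are 0.1562, 0.1562, 0.25, 0.2188, 0.2188 (working shown to 4 dp, full precision carried).
D = 0.1562² + 0.1562² + 0.25² + 0.2188² + 0.2188² = 0.0244 + 0.0244 + 0.0625 + 0.0479 + 0.0479 = 0.2070.
To 2 decimal places, D = 0.21.

0.21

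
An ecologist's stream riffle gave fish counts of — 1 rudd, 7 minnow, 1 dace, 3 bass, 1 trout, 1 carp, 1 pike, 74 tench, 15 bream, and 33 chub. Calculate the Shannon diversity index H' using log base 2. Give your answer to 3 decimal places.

Total N = 1+7+1+3+1+1+1+74+15+33 = 137, so the proportions are 0.0073, 0.05109, 0.0073, 0.0219, 0.0073, 0.0073, 0.0073, 0.54015, 0.10949, 0.24088 (working shown to 5 dp, full precision carried).
Each pᵢ log₂ pᵢ term: 0.0073×(-7.09803)=-0.05181, 0.05109×(-4.29068)=-0.21923, 0.0073×(-7.09803)=-0.05181, 0.0219×(-5.51307)=-0.12072, 0.0073×(-7.09803)=-0.05181, 0.0073×(-7.09803)=-0.05181, 0.0073×(-7.09803)=-0.05181, 0.54015×(-0.88858)=-0.47996, 0.10949×(-3.19114)=-0.34940, 0.24088×(-2.05364)=-0.49467.
Sum = -1.92304, so H' = 1.923.

1.923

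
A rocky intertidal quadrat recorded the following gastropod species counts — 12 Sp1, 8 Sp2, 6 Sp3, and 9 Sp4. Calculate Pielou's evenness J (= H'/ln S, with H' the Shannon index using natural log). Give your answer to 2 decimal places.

Total N = 12+8+6+9 = 35, so the proportions are 0.3429, 0.2286, 0.1714, 0.2571 (working shown to 4 dp, full precision carried).
H' = −Σ pᵢ ln pᵢ = −((-0.3670) + (-0.3374) + (-0.3023) + (-0.3492)) = 1.3559.
With S = 4 species, ln S = 1.3863, so J = 1.3559/1.3863 = 0.9781, i.e. 0.98 to 2 decimal places.

0.98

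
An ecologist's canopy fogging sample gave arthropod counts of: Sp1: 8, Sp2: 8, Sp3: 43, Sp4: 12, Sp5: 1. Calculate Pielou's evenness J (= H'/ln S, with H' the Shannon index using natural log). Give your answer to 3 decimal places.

0.717

Total N = 8+8+43+12+1 = 72, so the proportions are 0.11111, 0.11111, 0.59722, 0.16667, 0.01389 (working shown to 5 dp, full precision carried).
H' = −Σ pᵢ ln pᵢ = −((-0.24414) + (-0.24414) + (-0.30785) + (-0.29863) + (-0.05940)) = 1.15414.
With S = 5 species, ln S = 1.60944, so J = 1.15414/1.60944 = 0.71711, i.e. 0.717 to 3 decimal places.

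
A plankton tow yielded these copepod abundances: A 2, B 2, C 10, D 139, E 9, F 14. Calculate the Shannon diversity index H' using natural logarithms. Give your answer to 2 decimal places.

Total N = 2+2+10+139+9+14 = 176, so the proportions are 0.0114, 0.0114, 0.0568, 0.7898, 0.0511, 0.0795 (working shown to 4 dp, full precision carried).
Each pᵢ ln pᵢ term: 0.0114×(-4.4773)=-0.0509, 0.0114×(-4.4773)=-0.0509, 0.0568×(-2.8679)=-0.1629, 0.7898×(-0.2360)=-0.1864, 0.0511×(-2.9733)=-0.1520, 0.0795×(-2.5314)=-0.2014.
Sum = -0.8045, so H' = 0.80.

0.80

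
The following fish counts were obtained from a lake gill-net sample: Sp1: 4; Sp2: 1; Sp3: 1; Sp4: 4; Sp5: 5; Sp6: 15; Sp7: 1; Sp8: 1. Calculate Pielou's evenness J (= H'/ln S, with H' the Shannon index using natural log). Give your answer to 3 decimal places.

0.769

Total N = 4+1+1+4+5+15+1+1 = 32, so the proportions are 0.125, 0.03125, 0.03125, 0.125, 0.15625, 0.46875, 0.03125, 0.03125 (working shown to 5 dp, full precision carried).
H' = −Σ pᵢ ln pᵢ = −((-0.25993) + (-0.10830) + (-0.10830) + (-0.25993) + (-0.29005) + (-0.35517) + (-0.10830) + (-0.10830)) = 1.59829.
With S = 8 species, ln S = 2.07944, so J = 1.59829/2.07944 = 0.76861, i.e. 0.769 to 3 decimal places.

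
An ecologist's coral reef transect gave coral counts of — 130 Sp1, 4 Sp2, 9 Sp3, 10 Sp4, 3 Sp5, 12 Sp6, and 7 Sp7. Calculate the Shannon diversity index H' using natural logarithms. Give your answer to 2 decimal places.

1.01

Total N = 130+4+9+10+3+12+7 = 175, so the proportions are 0.7429, 0.0229, 0.0514, 0.0571, 0.0171, 0.0686, 0.04 (working shown to 4 dp, full precision carried).
Each pᵢ ln pᵢ term: 0.7429×(-0.2973)=-0.2208, 0.0229×(-3.7785)=-0.0864, 0.0514×(-2.9676)=-0.1526, 0.0571×(-2.8622)=-0.1636, 0.0171×(-4.0662)=-0.0697, 0.0686×(-2.6799)=-0.1838, 0.04×(-3.2189)=-0.1288.
Sum = -1.0056, so H' = 1.01.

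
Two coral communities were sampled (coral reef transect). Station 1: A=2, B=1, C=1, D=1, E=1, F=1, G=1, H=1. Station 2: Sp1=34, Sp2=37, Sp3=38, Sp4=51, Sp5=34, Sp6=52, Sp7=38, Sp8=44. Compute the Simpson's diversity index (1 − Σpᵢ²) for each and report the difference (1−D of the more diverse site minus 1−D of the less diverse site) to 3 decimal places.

0.007

Station 1: N=9, proportions 0.22222, 0.11111, 0.11111, 0.11111, 0.11111, 0.11111, 0.11111, 0.11111, giving 1−D = 0.86420 (working shown to 5 dp, full precision carried).
Station 2: N=328, proportions 0.10366, 0.1128, 0.11585, 0.15549, 0.10366, 0.15854, 0.11585, 0.13415, giving 1−D = 0.87164.
Difference = |0.86420 − 0.87164| = 0.00744, i.e. 0.007 to 3 decimal places.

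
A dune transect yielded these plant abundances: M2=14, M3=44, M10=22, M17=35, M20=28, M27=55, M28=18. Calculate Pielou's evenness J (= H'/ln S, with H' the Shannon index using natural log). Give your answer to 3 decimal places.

Total N = 14+44+22+35+28+55+18 = 216, so the proportions are 0.06481, 0.2037, 0.10185, 0.16204, 0.12963, 0.25463, 0.08333 (working shown to 5 dp, full precision carried).
H' = −Σ pᵢ ln pᵢ = −((-0.17735) + (-0.32411) + (-0.23265) + (-0.29490) + (-0.26484) + (-0.34832) + (-0.20708)) = 1.84925.
With S = 7 species, ln S = 1.94591, so J = 1.84925/1.94591 = 0.95032, i.e. 0.950 to 3 decimal places.

0.950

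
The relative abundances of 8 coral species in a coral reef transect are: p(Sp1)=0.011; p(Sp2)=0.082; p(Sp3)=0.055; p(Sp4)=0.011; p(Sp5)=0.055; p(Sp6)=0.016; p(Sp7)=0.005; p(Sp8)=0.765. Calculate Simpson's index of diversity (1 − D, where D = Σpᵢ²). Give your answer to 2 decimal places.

0.40

D = 0.011² + 0.082² + 0.055² + 0.011² + 0.055² + 0.016² + 0.005² + 0.765² = 0.0001 + 0.0067 + 0.0030 + 0.0001 + 0.0030 + 0.0003 + 0.0000 + 0.5852 = 0.5985 (working shown to 4 dp, full precision carried).
So 1 − D = 0.4015, i.e. 0.40 to 2 decimal places.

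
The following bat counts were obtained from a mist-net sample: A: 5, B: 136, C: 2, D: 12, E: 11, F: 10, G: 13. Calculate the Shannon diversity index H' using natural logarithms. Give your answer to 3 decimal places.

1.061

Total N = 5+136+2+12+11+10+13 = 189, so the proportions are 0.02646, 0.71958, 0.01058, 0.06349, 0.0582, 0.05291, 0.06878 (working shown to 5 dp, full precision carried).
Each pᵢ ln pᵢ term: 0.02646×(-3.63231)=-0.09609, 0.71958×(-0.32909)=-0.23681, 0.01058×(-4.54860)=-0.04813, 0.06349×(-2.75684)=-0.17504, 0.0582×(-2.84385)=-0.16552, 0.05291×(-2.93916)=-0.15551, 0.06878×(-2.67680)=-0.18412.
Sum = -1.06122, so H' = 1.061.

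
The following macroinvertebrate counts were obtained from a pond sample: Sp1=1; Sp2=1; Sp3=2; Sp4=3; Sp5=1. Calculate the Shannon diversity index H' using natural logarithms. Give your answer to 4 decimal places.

1.4942

Total N = 1+1+2+3+1 = 8, so the proportions are 0.125, 0.125, 0.25, 0.375, 0.125 (working shown to 6 dp, full precision carried).
Each pᵢ ln pᵢ term: 0.125×(-2.079442)=-0.259930, 0.125×(-2.079442)=-0.259930, 0.25×(-1.386294)=-0.346574, 0.375×(-0.980829)=-0.367811, 0.125×(-2.079442)=-0.259930.
Sum = -1.494175, so H' = 1.4942.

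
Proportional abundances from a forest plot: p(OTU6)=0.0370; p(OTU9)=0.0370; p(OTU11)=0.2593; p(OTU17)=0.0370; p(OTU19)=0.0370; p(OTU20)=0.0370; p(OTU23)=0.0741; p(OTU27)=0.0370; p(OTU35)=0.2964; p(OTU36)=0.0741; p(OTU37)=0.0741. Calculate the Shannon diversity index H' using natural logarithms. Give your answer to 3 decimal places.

Each pᵢ ln pᵢ term (working shown to 5 dp, full precision carried): 0.037×(-3.29684)=-0.12198, 0.037×(-3.29684)=-0.12198, 0.2593×(-1.34977)=-0.35000, 0.037×(-3.29684)=-0.12198, 0.037×(-3.29684)=-0.12198, 0.037×(-3.29684)=-0.12198, 0.0741×(-2.60234)=-0.19283, 0.037×(-3.29684)=-0.12198, 0.2964×(-1.21605)=-0.36044, 0.0741×(-2.60234)=-0.19283, 0.0741×(-2.60234)=-0.19283.
Sum = -2.02083, so H' = 2.021.

2.021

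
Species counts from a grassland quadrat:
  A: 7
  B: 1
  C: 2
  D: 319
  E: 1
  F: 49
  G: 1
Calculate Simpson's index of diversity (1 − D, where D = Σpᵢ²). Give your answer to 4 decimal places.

0.2783

Total N = 7+1+2+319+1+49+1 = 380, so the proportions are 0.018421, 0.002632, 0.005263, 0.839474, 0.002632, 0.128947, 0.002632 (working shown to 6 dp, full precision carried).
D = 0.018421² + 0.002632² + 0.005263² + 0.839474² + 0.002632² + 0.128947² + 0.002632² = 0.000339 + 0.000007 + 0.000028 + 0.704716 + 0.000007 + 0.016627 + 0.000007 = 0.721731.
So 1 − D = 0.278269, i.e. 0.2783 to 4 decimal places.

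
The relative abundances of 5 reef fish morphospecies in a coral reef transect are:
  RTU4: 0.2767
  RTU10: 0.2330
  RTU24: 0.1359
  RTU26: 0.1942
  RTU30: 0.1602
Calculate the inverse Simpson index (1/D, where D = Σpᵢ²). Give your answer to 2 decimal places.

D = 0.2767² + 0.233² + 0.1359² + 0.1942² + 0.1602² = 0.076563 + 0.054289 + 0.018469 + 0.037714 + 0.025664 = 0.212698 (working shown to 6 dp, full precision carried).
So 1/D = 4.7015, i.e. 4.70 to 2 decimal places.

4.70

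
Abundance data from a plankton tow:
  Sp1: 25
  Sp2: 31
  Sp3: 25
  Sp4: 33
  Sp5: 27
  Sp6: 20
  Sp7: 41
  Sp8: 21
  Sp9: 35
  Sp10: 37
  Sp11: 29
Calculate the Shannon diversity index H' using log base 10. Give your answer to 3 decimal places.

1.031

Total N = 25+31+25+33+27+20+41+21+35+37+29 = 324, so the proportions are 0.07716, 0.09568, 0.07716, 0.10185, 0.08333, 0.06173, 0.12654, 0.06481, 0.10802, 0.1142, 0.08951 (working shown to 5 dp, full precision carried).
Each pᵢ log₁₀ pᵢ term: 0.07716×(-1.11261)=-0.08585, 0.09568×(-1.01918)=-0.09751, 0.07716×(-1.11261)=-0.08585, 0.10185×(-0.99203)=-0.10104, 0.08333×(-1.07918)=-0.08993, 0.06173×(-1.20952)=-0.07466, 0.12654×(-0.89776)=-0.11361, 0.06481×(-1.18833)=-0.07702, 0.10802×(-0.96648)=-0.10440, 0.1142×(-0.94234)=-0.10761, 0.08951×(-1.04815)=-0.09382.
Sum = -1.03131, so H' = 1.031.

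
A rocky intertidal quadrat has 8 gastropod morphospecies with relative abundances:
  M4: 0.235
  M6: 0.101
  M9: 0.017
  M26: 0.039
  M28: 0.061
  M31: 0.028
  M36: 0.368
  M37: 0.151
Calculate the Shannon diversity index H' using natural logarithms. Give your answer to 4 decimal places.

Each pᵢ ln pᵢ term (working shown to 6 dp, full precision carried): 0.235×(-1.448170)=-0.340320, 0.101×(-2.292635)=-0.231556, 0.017×(-4.074542)=-0.069267, 0.039×(-3.244194)=-0.126524, 0.061×(-2.796881)=-0.170610, 0.028×(-3.575551)=-0.100115, 0.368×(-0.999672)=-0.367879, 0.151×(-1.890475)=-0.285462.
Sum = -1.691733, so H' = 1.6917.

1.6917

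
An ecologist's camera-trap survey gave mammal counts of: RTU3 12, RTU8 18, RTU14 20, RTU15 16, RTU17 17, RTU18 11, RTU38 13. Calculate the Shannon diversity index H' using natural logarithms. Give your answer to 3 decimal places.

Total N = 12+18+20+16+17+11+13 = 107, so the proportions are 0.11215, 0.16822, 0.18692, 0.14953, 0.15888, 0.1028, 0.1215 (working shown to 5 dp, full precision carried).
Each pᵢ ln pᵢ term: 0.11215×(-2.18792)=-0.24537, 0.16822×(-1.78246)=-0.29985, 0.18692×(-1.67710)=-0.31348, 0.14953×(-1.90024)=-0.28415, 0.15888×(-1.83962)=-0.29228, 0.1028×(-2.27493)=-0.23387, 0.1215×(-2.10788)=-0.25610.
Sum = -1.92510, so H' = 1.925.

1.925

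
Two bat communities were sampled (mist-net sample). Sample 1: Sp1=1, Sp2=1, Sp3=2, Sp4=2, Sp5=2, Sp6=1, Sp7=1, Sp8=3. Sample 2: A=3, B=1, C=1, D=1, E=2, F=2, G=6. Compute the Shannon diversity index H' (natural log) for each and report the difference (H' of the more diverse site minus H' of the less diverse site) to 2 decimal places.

Sample 1: N=13, proportions 0.0769, 0.0769, 0.1538, 0.1538, 0.1538, 0.0769, 0.0769, 0.2308, giving H' = 1.9915 (working shown to 4 dp, full precision carried).
Sample 2: N=16, proportions 0.1875, 0.0625, 0.0625, 0.0625, 0.125, 0.125, 0.375, giving H' = 1.7214.
Difference = |1.9915 − 1.7214| = 0.2701, i.e. 0.27 to 2 decimal places.

0.27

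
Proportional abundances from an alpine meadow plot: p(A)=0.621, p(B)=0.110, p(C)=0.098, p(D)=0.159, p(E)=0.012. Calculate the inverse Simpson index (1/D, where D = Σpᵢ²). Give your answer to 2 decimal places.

D = 0.621² + 0.11² + 0.098² + 0.159² + 0.012² = 0.38564 + 0.01210 + 0.00960 + 0.02528 + 0.00014 = 0.43277 (working shown to 5 dp, full precision carried).
So 1/D = 2.3107, i.e. 2.31 to 2 decimal places.

2.31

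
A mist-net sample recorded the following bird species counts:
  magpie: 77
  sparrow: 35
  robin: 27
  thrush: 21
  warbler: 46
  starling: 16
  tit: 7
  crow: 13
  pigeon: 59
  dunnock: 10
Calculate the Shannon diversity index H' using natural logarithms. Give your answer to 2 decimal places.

Total N = 77+35+27+21+46+16+7+13+59+10 = 311, so the proportions are 0.2476, 0.1125, 0.0868, 0.0675, 0.1479, 0.0514, 0.0225, 0.0418, 0.1897, 0.0322 (working shown to 4 dp, full precision carried).
Each pᵢ ln pᵢ term: 0.2476×(-1.3960)=-0.3456, 0.1125×(-2.1844)=-0.2458, 0.0868×(-2.4440)=-0.2122, 0.0675×(-2.6953)=-0.1820, 0.1479×(-1.9112)=-0.2827, 0.0514×(-2.9672)=-0.1527, 0.0225×(-3.7939)=-0.0854, 0.0418×(-3.1748)=-0.1327, 0.1897×(-1.6623)=-0.3153, 0.0322×(-3.4372)=-0.1105.
Sum = -2.0649, so H' = 2.06.

2.06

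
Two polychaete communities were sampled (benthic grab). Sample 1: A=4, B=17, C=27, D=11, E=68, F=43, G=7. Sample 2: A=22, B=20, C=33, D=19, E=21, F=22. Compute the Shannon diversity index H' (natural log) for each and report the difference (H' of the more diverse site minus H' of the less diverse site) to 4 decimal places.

0.1635

Sample 1: N=177, proportions 0.022599, 0.096045, 0.152542, 0.062147, 0.384181, 0.242938, 0.039548, giving H' = 1.609179 (working shown to 6 dp, full precision carried).
Sample 2: N=137, proportions 0.160584, 0.145985, 0.240876, 0.138686, 0.153285, 0.160584, giving H' = 1.772648.
Difference = |1.609179 − 1.772648| = 0.163469, i.e. 0.1635 to 4 decimal places.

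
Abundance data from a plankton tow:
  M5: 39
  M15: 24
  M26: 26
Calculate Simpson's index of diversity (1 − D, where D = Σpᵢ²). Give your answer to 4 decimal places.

0.6499

Total N = 39+24+26 = 89, so the proportions are 0.438202, 0.269663, 0.292135 (working shown to 6 dp, full precision carried).
D = 0.438202² + 0.269663² + 0.292135² = 0.192021 + 0.072718 + 0.085343 = 0.350082.
So 1 − D = 0.649918, i.e. 0.6499 to 4 decimal places.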